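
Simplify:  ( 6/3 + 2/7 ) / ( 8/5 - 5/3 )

-240/7

Numerator: 6/3 + 2/7 = 16/7
Denominator: 8/5 - 5/3 = -1/15
Divide: (16/7) · (-15) = -240/7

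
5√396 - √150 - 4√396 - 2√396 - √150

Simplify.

5√396 = 30*√11; √150 = 5*√6; 4√396 = 24*√11; 2√396 = 12*√11; √150 = 5*√6

-10*√6 - 6*√11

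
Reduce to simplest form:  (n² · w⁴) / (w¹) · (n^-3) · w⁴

Quotient: n² · w³
Multiply by (n^-3) · w⁴: add exponents.

w⁷/n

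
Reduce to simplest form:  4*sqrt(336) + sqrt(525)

21*sqrt(21)

4*sqrt(336) = 16*sqrt(21); sqrt(525) = 5*sqrt(21)
Combine: (16 + 5)·sqrt(21) = 21*sqrt(21)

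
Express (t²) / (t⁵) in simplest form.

Quotient: (t^-3)

t^(-3)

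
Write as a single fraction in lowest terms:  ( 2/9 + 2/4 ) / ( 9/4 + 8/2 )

Numerator: 2/9 + 2/4 = 13/18
Denominator: 9/4 + 8/2 = 25/4
Divide: (13/18) · (4/25) = 26/225

26/225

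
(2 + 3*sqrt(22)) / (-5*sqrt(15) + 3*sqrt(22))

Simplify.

Multiply numerator and denominator by 3*sqrt(22) + 5*sqrt(15).
Denominator becomes -177; numerator becomes 6*sqrt(22) + 10*sqrt(15) + 198 + 15*sqrt(330).

(-15*sqrt(330) - 198 - 10*sqrt(15) - 6*sqrt(22))/177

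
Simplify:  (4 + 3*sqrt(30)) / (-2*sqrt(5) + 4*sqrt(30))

(4*sqrt(5) + 15*sqrt(6) + 8*sqrt(30) + 180)/230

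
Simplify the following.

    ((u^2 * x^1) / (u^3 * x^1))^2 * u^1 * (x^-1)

Inside the bracket: (u^-1)
Raise to the power 2: (u^-2)
Multiply by u^1 * (x^-1): add exponents.

1/(u*x)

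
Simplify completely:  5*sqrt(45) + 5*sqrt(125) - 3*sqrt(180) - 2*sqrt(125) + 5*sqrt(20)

5*sqrt(45) = 15*sqrt(5); 5*sqrt(125) = 25*sqrt(5); 3*sqrt(180) = 18*sqrt(5); 2*sqrt(125) = 10*sqrt(5); 5*sqrt(20) = 10*sqrt(5)
Combine: (15 + 25 - 18 - 10 + 10)·sqrt(5) = 22*sqrt(5)

22*sqrt(5)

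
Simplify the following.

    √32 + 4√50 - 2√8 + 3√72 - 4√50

18*√2

√32 = 4*√2; 4√50 = 20*√2; 2√8 = 4*√2; 3√72 = 18*√2; 4√50 = 20*√2
Combine: (4 + 20 - 4 + 18 - 20)·√2 = 18*√2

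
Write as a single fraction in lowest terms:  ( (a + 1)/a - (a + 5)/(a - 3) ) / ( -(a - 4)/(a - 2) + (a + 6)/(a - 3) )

Numerator: (a + 1)/a - (a + 5)/(a - 3) = (-7*a - 3)/(a**2 - 3*a)
Denominator: -(a - 4)/(a - 2) + (a + 6)/(a - 3) = (11*a - 24)/(a**2 - 5*a + 6)
Divide: ((-7*a - 3)/(a**2 - 3*a)) · ((a**2 - 5*a + 6)/(11*a - 24)) = (-7*a**2 + 11*a + 6)/(11*a**2 - 24*a)

(-7*a**2 + 11*a + 6)/(11*a**2 - 24*a)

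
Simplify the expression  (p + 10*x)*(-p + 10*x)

-p^2 + 100*x^2

(10*x)^2 - (p)^2 = -p^2 + 100*x^2.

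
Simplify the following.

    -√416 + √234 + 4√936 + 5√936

53*√26

√416 = 4*√26; √234 = 3*√26; 4√936 = 24*√26; 5√936 = 30*√26
Combine: (-4 + 3 + 24 + 30)·√26 = 53*√26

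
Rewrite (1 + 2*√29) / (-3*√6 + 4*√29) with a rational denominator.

(3*√6 + 4*√29 + 6*√174 + 232)/410

Multiply numerator and denominator by 3*√6 + 4*√29.
Denominator becomes 410; numerator becomes 3*√6 + 4*√29 + 6*√174 + 232.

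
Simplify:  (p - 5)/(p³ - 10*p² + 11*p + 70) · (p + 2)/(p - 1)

1/(p² - 8*p + 7)

Factor: p³ - 10*p² + 11*p + 70 = (p - 7)·(p - 5)·(p + 2)
Cancel the common factors (p + 2), (p - 5).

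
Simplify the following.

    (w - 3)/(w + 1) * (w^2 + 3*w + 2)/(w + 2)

Factor: w^2 + 3*w + 2 = (w + 1)*(w + 2)
Cancel the common factors (w + 1), (w + 2).

w - 3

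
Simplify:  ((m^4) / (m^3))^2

m^2

Inside the bracket: m^1
Raise to the power 2: m^2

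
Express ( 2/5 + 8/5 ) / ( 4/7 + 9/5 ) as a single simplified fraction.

70/83

Numerator: 2/5 + 8/5 = 2
Denominator: 4/7 + 9/5 = 83/35
Divide: (2) · (35/83) = 70/83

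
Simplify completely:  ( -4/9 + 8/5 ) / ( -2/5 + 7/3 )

52/87

Numerator: -4/9 + 8/5 = 52/45
Denominator: -2/5 + 7/3 = 29/15
Divide: (52/45) · (15/29) = 52/87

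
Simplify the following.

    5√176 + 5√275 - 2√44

5√176 = 20*√11; 5√275 = 25*√11; 2√44 = 4*√11
Combine: (20 + 25 - 4)·√11 = 41*√11

41*√11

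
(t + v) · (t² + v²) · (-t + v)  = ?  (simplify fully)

-t⁴ + v⁴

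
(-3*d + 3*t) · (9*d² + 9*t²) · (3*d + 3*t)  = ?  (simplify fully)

-81*d⁴ + 81*t⁴

Pair the conjugate factors: ((3*t)+(3*d))((3*t)-(3*d)) = -9*d² + 9*t², then repeat with the next factor.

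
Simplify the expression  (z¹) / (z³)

z^(-2)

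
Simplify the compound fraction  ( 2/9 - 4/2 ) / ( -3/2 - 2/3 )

Numerator: 2/9 - 4/2 = -16/9
Denominator: -3/2 - 2/3 = -13/6
Divide: (-16/9) · (-6/13) = 32/39

32/39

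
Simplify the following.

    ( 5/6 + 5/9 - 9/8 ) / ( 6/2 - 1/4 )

19/198

Numerator: 5/6 + 5/9 - 9/8 = 19/72
Denominator: 6/2 - 1/4 = 11/4
Divide: (19/72) · (4/11) = 19/198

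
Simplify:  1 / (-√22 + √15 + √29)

Group as (√15 + √29) - √22; multiply by (√15 + √29) + √22, then rationalise the remaining surd.

(-11*√22 + 4*√29 + 18*√15 + √9570)/628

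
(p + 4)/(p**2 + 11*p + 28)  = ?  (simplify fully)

1/(p + 7)

Factor: p**2 + 11*p + 28 = (p + 7)*(p + 4)
Cancel the common factor (p + 4).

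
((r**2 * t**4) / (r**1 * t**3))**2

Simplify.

Inside the bracket: r**1 * t**1
Raise to the power 2: r**2 * t**2

r**2*t**2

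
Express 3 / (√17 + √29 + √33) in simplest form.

Group as (√17 + √33) + √29; multiply by (√17 + √33) - √29, then rationalise the remaining surd.

(-2*√16269 + 13*√33 + 21*√29 + 45*√17)/601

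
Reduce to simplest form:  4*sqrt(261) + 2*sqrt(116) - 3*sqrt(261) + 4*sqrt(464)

23*sqrt(29)

4*sqrt(261) = 12*sqrt(29); 2*sqrt(116) = 4*sqrt(29); 3*sqrt(261) = 9*sqrt(29); 4*sqrt(464) = 16*sqrt(29)
Combine: (12 + 4 - 9 + 16)·sqrt(29) = 23*sqrt(29)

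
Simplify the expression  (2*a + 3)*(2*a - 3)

4*a**2 - 9

(2*a)**2 - (3)**2 = 4*a**2 - 9.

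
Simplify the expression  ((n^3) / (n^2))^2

n^2

Inside the bracket: n^1
Raise to the power 2: n^2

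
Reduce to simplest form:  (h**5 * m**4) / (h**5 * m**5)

Quotient: (m**-1)

1/m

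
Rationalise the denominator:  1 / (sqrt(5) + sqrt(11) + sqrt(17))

(-2*sqrt(935) - sqrt(17) + 11*sqrt(11) + 23*sqrt(5))/219

Group as (sqrt(5) + sqrt(11)) + sqrt(17); multiply by (sqrt(5) + sqrt(11)) - sqrt(17), then rationalise the remaining surd.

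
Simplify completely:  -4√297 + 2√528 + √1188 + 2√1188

14*√33

4√297 = 12*√33; 2√528 = 8*√33; √1188 = 6*√33; 2√1188 = 12*√33
Combine: (-12 + 8 + 6 + 12)·√33 = 14*√33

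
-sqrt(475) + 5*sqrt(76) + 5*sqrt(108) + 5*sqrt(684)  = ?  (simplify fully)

sqrt(475) = 5*sqrt(19); 5*sqrt(76) = 10*sqrt(19); 5*sqrt(108) = 30*sqrt(3); 5*sqrt(684) = 30*sqrt(19)

30*sqrt(3) + 35*sqrt(19)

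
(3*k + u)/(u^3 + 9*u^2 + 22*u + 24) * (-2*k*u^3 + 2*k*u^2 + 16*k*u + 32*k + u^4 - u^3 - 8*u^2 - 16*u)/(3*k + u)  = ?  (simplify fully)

(-2*k*u + 8*k + u^2 - 4*u)/(u + 6)

Factor: u^3 + 9*u^2 + 22*u + 24 = (u^2 + 3*u + 4)*(u + 6);  -2*k*u^3 + 2*k*u^2 + 16*k*u + 32*k + u^4 - u^3 - 8*u^2 - 16*u = (u - 4)*(u^2 + 3*u + 4)*(-2*k + u)
Cancel the common factors (u^2 + 3*u + 4), (3*k + u).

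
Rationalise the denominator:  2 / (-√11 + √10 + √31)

(-15*√11 - 5*√31 + 16*√10 + √3410)/85

Group as (√10 + √31) - √11; multiply by (√10 + √31) + √11, then rationalise the remaining surd.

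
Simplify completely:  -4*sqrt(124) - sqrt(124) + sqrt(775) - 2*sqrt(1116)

4*sqrt(124) = 8*sqrt(31); sqrt(124) = 2*sqrt(31); sqrt(775) = 5*sqrt(31); 2*sqrt(1116) = 12*sqrt(31)
Combine: (-8 - 2 + 5 - 12)·sqrt(31) = -17*sqrt(31)

-17*sqrt(31)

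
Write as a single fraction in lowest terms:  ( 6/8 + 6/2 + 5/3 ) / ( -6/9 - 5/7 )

-455/116

Numerator: 6/8 + 6/2 + 5/3 = 65/12
Denominator: -6/9 - 5/7 = -29/21
Divide: (65/12) · (-21/29) = -455/116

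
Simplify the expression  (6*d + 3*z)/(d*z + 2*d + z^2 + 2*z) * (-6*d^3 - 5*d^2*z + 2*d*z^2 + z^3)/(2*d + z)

(-18*d^2 + 3*d*z + 3*z^2)/(z + 2)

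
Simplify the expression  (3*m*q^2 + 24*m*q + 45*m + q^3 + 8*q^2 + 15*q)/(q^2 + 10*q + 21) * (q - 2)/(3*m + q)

(q^2 + 3*q - 10)/(q + 7)

Factor: 3*m*q^2 + 24*m*q + 45*m + q^3 + 8*q^2 + 15*q = (3*m + q)*(q + 3)*(q + 5);  q^2 + 10*q + 21 = (q + 3)*(q + 7)
Cancel the common factors (3*m + q), (q + 3).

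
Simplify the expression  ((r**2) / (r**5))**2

r**(-6)

Inside the bracket: (r**-3)
Raise to the power 2: (r**-6)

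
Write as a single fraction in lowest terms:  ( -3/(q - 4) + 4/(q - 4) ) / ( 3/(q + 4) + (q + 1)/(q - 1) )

Numerator: -3/(q - 4) + 4/(q - 4) = 1/(q - 4)
Denominator: 3/(q + 4) + (q + 1)/(q - 1) = (q² + 8*q + 1)/(q² + 3*q - 4)
Divide: (1/(q - 4)) · ((q² + 3*q - 4)/(q² + 8*q + 1)) = (q² + 3*q - 4)/(q³ + 4*q² - 31*q - 4)

(q² + 3*q - 4)/(q³ + 4*q² - 31*q - 4)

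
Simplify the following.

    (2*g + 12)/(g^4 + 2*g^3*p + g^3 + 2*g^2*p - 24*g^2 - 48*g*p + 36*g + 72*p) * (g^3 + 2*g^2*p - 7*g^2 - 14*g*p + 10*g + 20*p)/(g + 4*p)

(2*g - 10)/(g^2 + 4*g*p - 3*g - 12*p)

Factor: 2*g + 12 = 2*(g + 6);  g^4 + 2*g^3*p + g^3 + 2*g^2*p - 24*g^2 - 48*g*p + 36*g + 72*p = (g + 6)*(g - 3)*(g + 2*p)*(g - 2);  g^3 + 2*g^2*p - 7*g^2 - 14*g*p + 10*g + 20*p = (g - 5)*(g + 2*p)*(g - 2)
Cancel the common factors (g - 2), (g + 6), (g + 2*p).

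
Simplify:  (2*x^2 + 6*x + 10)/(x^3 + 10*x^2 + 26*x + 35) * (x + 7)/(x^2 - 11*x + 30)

2/(x^2 - 11*x + 30)

Factor: 2*x^2 + 6*x + 10 = 2*(x^2 + 3*x + 5);  x^3 + 10*x^2 + 26*x + 35 = (x^2 + 3*x + 5)*(x + 7);  x^2 - 11*x + 30 = (x - 6)*(x - 5)
Cancel the common factors (x^2 + 3*x + 5), (x + 7).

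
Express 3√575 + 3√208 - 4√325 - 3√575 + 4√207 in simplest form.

-8*√13 + 12*√23

3√575 = 15*√23; 3√208 = 12*√13; 4√325 = 20*√13; 3√575 = 15*√23; 4√207 = 12*√23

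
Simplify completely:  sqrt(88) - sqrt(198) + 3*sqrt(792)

sqrt(88) = 2*sqrt(22); sqrt(198) = 3*sqrt(22); 3*sqrt(792) = 18*sqrt(22)
Combine: (2 - 3 + 18)·sqrt(22) = 17*sqrt(22)

17*sqrt(22)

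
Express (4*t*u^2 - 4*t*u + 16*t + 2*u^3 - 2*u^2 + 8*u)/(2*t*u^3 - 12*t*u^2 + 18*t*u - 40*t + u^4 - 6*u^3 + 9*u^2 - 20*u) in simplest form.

Factor: 4*t*u^2 - 4*t*u + 16*t + 2*u^3 - 2*u^2 + 8*u = 2*(u^2 - u + 4)*(2*t + u);  2*t*u^3 - 12*t*u^2 + 18*t*u - 40*t + u^4 - 6*u^3 + 9*u^2 - 20*u = (u - 5)*(u^2 - u + 4)*(2*t + u)
Cancel the common factors (u^2 - u + 4), (2*t + u).

2/(u - 5)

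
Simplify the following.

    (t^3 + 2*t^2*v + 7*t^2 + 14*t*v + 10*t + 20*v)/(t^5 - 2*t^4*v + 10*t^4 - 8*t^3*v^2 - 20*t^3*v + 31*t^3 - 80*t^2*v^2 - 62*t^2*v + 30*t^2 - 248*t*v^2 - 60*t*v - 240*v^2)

1/(t^2 - 4*t*v + 3*t - 12*v)

Factor: t^3 + 2*t^2*v + 7*t^2 + 14*t*v + 10*t + 20*v = (t + 5)*(t + 2)*(t + 2*v);  t^5 - 2*t^4*v + 10*t^4 - 8*t^3*v^2 - 20*t^3*v + 31*t^3 - 80*t^2*v^2 - 62*t^2*v + 30*t^2 - 248*t*v^2 - 60*t*v - 240*v^2 = (t + 3)*(t - 4*v)*(t + 2)*(t + 2*v)*(t + 5)
Cancel the common factors (t + 2*v), (t + 5), (t + 2).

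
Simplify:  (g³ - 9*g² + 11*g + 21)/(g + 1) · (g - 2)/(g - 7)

g² - 5*g + 6

Factor: g³ - 9*g² + 11*g + 21 = (g + 1)·(g - 7)·(g - 3)
Cancel the common factors (g + 1), (g - 7).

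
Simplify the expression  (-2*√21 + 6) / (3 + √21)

Multiply numerator and denominator by -√21 + 3.
Denominator becomes -12; numerator becomes -12*√21 + 60.

-5 + √21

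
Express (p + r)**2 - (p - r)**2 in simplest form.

Write as f(p,r) - f(p,-r) and expand.

4*p*r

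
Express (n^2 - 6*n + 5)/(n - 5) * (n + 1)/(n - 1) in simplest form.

n + 1

Factor: n^2 - 6*n + 5 = (n - 5)*(n - 1)
Cancel the common factors (n - 1), (n - 5).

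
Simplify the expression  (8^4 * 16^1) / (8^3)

2^7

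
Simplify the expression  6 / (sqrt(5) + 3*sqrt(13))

(-3*sqrt(5) + 9*sqrt(13))/56

Multiply numerator and denominator by -sqrt(5) + 3*sqrt(13).
Denominator becomes 112; numerator becomes -6*sqrt(5) + 18*sqrt(13).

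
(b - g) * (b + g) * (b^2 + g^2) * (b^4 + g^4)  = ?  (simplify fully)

b^8 - g^8

Telescope via difference of squares: (b+g)(b-g) = b^2 - g^2, then repeat with the next factor.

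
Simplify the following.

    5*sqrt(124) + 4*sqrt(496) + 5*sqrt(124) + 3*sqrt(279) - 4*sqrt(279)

5*sqrt(124) = 10*sqrt(31); 4*sqrt(496) = 16*sqrt(31); 5*sqrt(124) = 10*sqrt(31); 3*sqrt(279) = 9*sqrt(31); 4*sqrt(279) = 12*sqrt(31)
Combine: (10 + 16 + 10 + 9 - 12)·sqrt(31) = 33*sqrt(31)

33*sqrt(31)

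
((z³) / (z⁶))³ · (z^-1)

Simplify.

z^(-10)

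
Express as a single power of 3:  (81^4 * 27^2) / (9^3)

3^16

81^4 = 3^16; 27^2 = 3^6; 9^3 = 3^6
Combine exponents: 3^16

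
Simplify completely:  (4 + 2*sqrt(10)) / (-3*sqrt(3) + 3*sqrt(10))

(4*sqrt(3) + 2*sqrt(30) + 4*sqrt(10) + 20)/21

Multiply numerator and denominator by 3*sqrt(3) + 3*sqrt(10).
Denominator becomes 63; numerator becomes 12*sqrt(3) + 6*sqrt(30) + 12*sqrt(10) + 60.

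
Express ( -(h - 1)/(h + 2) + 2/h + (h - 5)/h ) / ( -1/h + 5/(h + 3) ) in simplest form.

Numerator: -(h - 1)/(h + 2) + 2/h + (h - 5)/h = -6/(h² + 2*h)
Denominator: -1/h + 5/(h + 3) = (4*h - 3)/(h² + 3*h)
Divide: (-6/(h² + 2*h)) · ((h² + 3*h)/(4*h - 3)) = (-6*h - 18)/(4*h² + 5*h - 6)

(-6*h - 18)/(4*h² + 5*h - 6)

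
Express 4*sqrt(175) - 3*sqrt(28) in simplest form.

4*sqrt(175) = 20*sqrt(7); 3*sqrt(28) = 6*sqrt(7)
Combine: (20 - 6)·sqrt(7) = 14*sqrt(7)

14*sqrt(7)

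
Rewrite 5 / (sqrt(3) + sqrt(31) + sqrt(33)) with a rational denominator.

Group as (sqrt(3) + sqrt(33)) + sqrt(31); multiply by (sqrt(3) + sqrt(33)) - sqrt(31), then rationalise the remaining surd.

(-30*sqrt(341) + 5*sqrt(33) + 25*sqrt(31) + 305*sqrt(3))/371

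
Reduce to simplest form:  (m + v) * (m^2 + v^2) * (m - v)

(m+v)(m-v) = m^2 - v^2; continue pairing.

m^4 - v^4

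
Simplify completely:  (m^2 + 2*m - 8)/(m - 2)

m + 4

Factor: m^2 + 2*m - 8 = (m - 2)*(m + 4)
Cancel the common factor (m - 2).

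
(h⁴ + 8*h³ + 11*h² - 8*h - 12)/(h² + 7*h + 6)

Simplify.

h² + h - 2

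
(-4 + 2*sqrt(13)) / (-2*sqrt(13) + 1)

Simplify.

Multiply numerator and denominator by 1 + 2*sqrt(13).
Denominator becomes -51; numerator becomes -6*sqrt(13) + 48.

(-16 + 2*sqrt(13))/17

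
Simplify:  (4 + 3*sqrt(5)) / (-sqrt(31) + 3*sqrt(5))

(4*sqrt(31) + 12*sqrt(5) + 3*sqrt(155) + 45)/14

Multiply numerator and denominator by sqrt(31) + 3*sqrt(5).
Denominator becomes 14; numerator becomes 4*sqrt(31) + 12*sqrt(5) + 3*sqrt(155) + 45.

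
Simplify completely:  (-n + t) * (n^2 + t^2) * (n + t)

-n^4 + t^4

Pair the conjugate factors: (t+n)(t-n) = -n^2 + t^2, then repeat with the next factor.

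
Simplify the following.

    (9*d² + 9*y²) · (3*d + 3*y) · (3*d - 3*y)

81*d⁴ - 81*y⁴

((3*d)+(3*y))((3*d)-(3*y)) = 9*d² - 9*y²; continue pairing.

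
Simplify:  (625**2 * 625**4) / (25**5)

5**14

625**2 = 5**8; 625**4 = 5**16; 25**5 = 5**10
Combine exponents: 5**14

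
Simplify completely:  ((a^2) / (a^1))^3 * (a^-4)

Inside the bracket: a^1
Raise to the power 3: a^3
Multiply by (a^-4): add exponents.

1/a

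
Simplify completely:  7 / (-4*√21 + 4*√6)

(-7*√21 - 7*√6)/60

Multiply numerator and denominator by 4*√6 + 4*√21.
Denominator becomes -240; numerator becomes 28*√6 + 28*√21.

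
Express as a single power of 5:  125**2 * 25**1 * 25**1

5**10

125**2 = 5**6; 25**1 = 5**2; 25**1 = 5**2
Combine exponents: 5**10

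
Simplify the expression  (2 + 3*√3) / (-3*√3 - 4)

(-19 + 6*√3)/11

Multiply numerator and denominator by -4 + 3*√3.
Denominator becomes -11; numerator becomes -6*√3 + 19.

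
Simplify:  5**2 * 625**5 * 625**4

5**2 = 5**2; 625**5 = 5**20; 625**4 = 5**16
Combine exponents: 5**38

5**38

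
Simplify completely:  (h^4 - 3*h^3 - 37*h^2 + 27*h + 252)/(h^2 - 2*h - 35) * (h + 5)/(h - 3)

Factor: h^4 - 3*h^3 - 37*h^2 + 27*h + 252 = (h - 3)*(h - 7)*(h + 3)*(h + 4);  h^2 - 2*h - 35 = (h + 5)*(h - 7)
Cancel the common factors (h - 7), (h + 5), (h - 3).

h^2 + 7*h + 12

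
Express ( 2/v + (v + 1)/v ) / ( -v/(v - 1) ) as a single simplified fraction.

Numerator: 2/v + (v + 1)/v = (v + 3)/v
Denominator: -v/(v - 1) = -v/(v - 1)
Divide: ((v + 3)/v) · (-(v - 1)/v) = (-v^2 - 2*v + 3)/v^2

(-v^2 - 2*v + 3)/v^2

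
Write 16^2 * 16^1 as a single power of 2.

16^2 = 2^8; 16^1 = 2^4
Combine exponents: 2^12

2^12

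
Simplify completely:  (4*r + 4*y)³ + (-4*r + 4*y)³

Binomially expand both and collect terms in (4*y), (4*r).

128*y*(3*r² + y²)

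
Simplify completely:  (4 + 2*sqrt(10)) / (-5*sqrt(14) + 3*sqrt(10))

(-5*sqrt(35) - 5*sqrt(14) - 15 - 3*sqrt(10))/65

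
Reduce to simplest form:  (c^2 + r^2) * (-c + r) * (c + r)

-c^4 + r^4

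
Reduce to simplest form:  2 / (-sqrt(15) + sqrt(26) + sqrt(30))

Group as (sqrt(26) + sqrt(30)) - sqrt(15); multiply by (sqrt(26) + sqrt(30)) + sqrt(15), then rationalise the remaining surd.

(-82*sqrt(15) + 22*sqrt(30) + 38*sqrt(26) + 120*sqrt(13))/1439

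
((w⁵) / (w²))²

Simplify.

w⁶

Inside the bracket: w³
Raise to the power 2: w⁶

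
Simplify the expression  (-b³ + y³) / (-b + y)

b² + b*y + y²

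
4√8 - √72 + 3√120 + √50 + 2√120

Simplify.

7*√2 + 10*√30

4√8 = 8*√2; √72 = 6*√2; 3√120 = 6*√30; √50 = 5*√2; 2√120 = 4*√30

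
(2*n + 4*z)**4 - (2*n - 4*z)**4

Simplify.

Binomially expand both and collect terms in (2*n), (4*z).

256*n*z*(n**2 + 4*z**2)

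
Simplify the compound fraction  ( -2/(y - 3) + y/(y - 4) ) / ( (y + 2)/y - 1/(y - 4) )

Numerator: -2/(y - 3) + y/(y - 4) = (y² - 5*y + 8)/(y² - 7*y + 12)
Denominator: (y + 2)/y - 1/(y - 4) = (y² - 3*y - 8)/(y² - 4*y)
Divide: ((y² - 5*y + 8)/(y² - 7*y + 12)) · ((y² - 4*y)/(y² - 3*y - 8)) = (y³ - 5*y² + 8*y)/(y³ - 6*y² + y + 24)

(y³ - 5*y² + 8*y)/(y³ - 6*y² + y + 24)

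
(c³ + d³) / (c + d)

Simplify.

d^3 + c^3 = (c + d)(c² - c*d + d²).

c² - c*d + d²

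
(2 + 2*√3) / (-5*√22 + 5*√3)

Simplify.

(-2*√66 - 2*√22 - 6 - 2*√3)/95

Multiply numerator and denominator by 5*√3 + 5*√22.
Denominator becomes -475; numerator becomes 10*√3 + 30 + 10*√22 + 10*√66.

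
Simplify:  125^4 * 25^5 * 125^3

5^31

125^4 = 5^12; 25^5 = 5^10; 125^3 = 5^9
Combine exponents: 5^31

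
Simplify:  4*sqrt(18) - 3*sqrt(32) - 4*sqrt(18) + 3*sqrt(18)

-3*sqrt(2)

4*sqrt(18) = 12*sqrt(2); 3*sqrt(32) = 12*sqrt(2); 4*sqrt(18) = 12*sqrt(2); 3*sqrt(18) = 9*sqrt(2)
Combine: (12 - 12 - 12 + 9)·sqrt(2) = -3*sqrt(2)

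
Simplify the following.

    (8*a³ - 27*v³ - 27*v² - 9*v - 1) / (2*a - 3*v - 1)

4*a² + 6*a*v + 2*a + 9*v² + 6*v + 1

Factor as (a-b)(a^2+ab+b^2) with a=(2*a), b=(3*v + 1).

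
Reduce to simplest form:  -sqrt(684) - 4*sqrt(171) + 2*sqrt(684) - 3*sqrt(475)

-21*sqrt(19)

sqrt(684) = 6*sqrt(19); 4*sqrt(171) = 12*sqrt(19); 2*sqrt(684) = 12*sqrt(19); 3*sqrt(475) = 15*sqrt(19)
Combine: (-6 - 12 + 12 - 15)·sqrt(19) = -21*sqrt(19)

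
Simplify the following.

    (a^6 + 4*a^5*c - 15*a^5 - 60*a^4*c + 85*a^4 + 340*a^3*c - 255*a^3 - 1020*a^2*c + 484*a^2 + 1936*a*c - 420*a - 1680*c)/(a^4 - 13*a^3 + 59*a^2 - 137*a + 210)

a^2 + 4*a*c - 2*a - 8*c

Factor: a^6 + 4*a^5*c - 15*a^5 - 60*a^4*c + 85*a^4 + 340*a^3*c - 255*a^3 - 1020*a^2*c + 484*a^2 + 1936*a*c - 420*a - 1680*c = (a + 4*c)*(a - 2)*(a - 6)*(a - 5)*(a^2 - 2*a + 7);  a^4 - 13*a^3 + 59*a^2 - 137*a + 210 = (a^2 - 2*a + 7)*(a - 5)*(a - 6)
Cancel the common factors (a^2 - 2*a + 7), (a - 6), (a - 5).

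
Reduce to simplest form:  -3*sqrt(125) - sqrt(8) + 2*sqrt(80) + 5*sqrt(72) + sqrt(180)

3*sqrt(125) = 15*sqrt(5); sqrt(8) = 2*sqrt(2); 2*sqrt(80) = 8*sqrt(5); 5*sqrt(72) = 30*sqrt(2); sqrt(180) = 6*sqrt(5)

-sqrt(5) + 28*sqrt(2)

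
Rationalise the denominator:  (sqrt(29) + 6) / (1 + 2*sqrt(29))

Multiply numerator and denominator by -2*sqrt(29) + 1.
Denominator becomes -115; numerator becomes -11*sqrt(29) - 52.

(52 + 11*sqrt(29))/115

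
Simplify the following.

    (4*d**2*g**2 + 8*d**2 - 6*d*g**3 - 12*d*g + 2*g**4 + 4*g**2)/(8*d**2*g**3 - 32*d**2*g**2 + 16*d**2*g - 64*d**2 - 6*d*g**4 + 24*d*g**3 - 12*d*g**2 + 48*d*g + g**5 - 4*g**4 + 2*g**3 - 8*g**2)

(2*d - 2*g)/(4*d*g - 16*d - g**2 + 4*g)

Factor: 4*d**2*g**2 + 8*d**2 - 6*d*g**3 - 12*d*g + 2*g**4 + 4*g**2 = 2*(-d + g)*(-2*d + g)*(g**2 + 2);  8*d**2*g**3 - 32*d**2*g**2 + 16*d**2*g - 64*d**2 - 6*d*g**4 + 24*d*g**3 - 12*d*g**2 + 48*d*g + g**5 - 4*g**4 + 2*g**3 - 8*g**2 = (-4*d + g)*(g**2 + 2)*(g - 4)*(-2*d + g)
Cancel the common factors (g**2 + 2), (-2*d + g).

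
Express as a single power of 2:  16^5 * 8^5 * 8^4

16^5 = 2^20; 8^5 = 2^15; 8^4 = 2^12
Combine exponents: 2^47

2^47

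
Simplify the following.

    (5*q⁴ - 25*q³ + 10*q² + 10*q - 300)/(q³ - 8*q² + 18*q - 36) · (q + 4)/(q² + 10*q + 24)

Factor: 5*q⁴ - 25*q³ + 10*q² + 10*q - 300 = 5·(q² - 2*q + 6)·(q + 2)·(q - 5);  q³ - 8*q² + 18*q - 36 = (q - 6)·(q² - 2*q + 6);  q² + 10*q + 24 = (q + 4)·(q + 6)
Cancel the common factors (q² - 2*q + 6), (q + 4).

(5*q² - 15*q - 50)/(q² - 36)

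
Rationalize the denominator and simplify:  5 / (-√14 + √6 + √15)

(-35*√14 + 25*√15 + 115*√6 + 60*√35)/311

Group as (√6 + √15) - √14; multiply by (√6 + √15) + √14, then rationalise the remaining surd.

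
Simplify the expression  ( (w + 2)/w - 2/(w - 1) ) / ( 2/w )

(w² - w - 2)/(2*w - 2)

Numerator: (w + 2)/w - 2/(w - 1) = (w² - w - 2)/(w² - w)
Denominator: 2/w = 2/w
Divide: ((w² - w - 2)/(w² - w)) · (w/2) = (w² - w - 2)/(2*w - 2)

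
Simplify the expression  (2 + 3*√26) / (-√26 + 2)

Multiply numerator and denominator by 2 + √26.
Denominator becomes -22; numerator becomes 8*√26 + 82.

(-41 - 4*√26)/11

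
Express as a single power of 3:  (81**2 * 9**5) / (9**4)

81**2 = 3**8; 9**5 = 3**10; 9**4 = 3**8
Combine exponents: 3**10

3**10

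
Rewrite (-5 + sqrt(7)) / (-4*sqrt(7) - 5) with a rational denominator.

Multiply numerator and denominator by -5 + 4*sqrt(7).
Denominator becomes -87; numerator becomes -25*sqrt(7) + 53.

(-53 + 25*sqrt(7))/87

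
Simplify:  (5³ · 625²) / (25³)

5^5

5³ = 5^3; 625² = 5^8; 25³ = 5^6
Combine exponents: 5^5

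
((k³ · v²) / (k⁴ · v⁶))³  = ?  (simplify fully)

Inside the bracket: (k^-1) · (v^-4)
Raise to the power 3: (k^-3) · (v^-12)

1/(k³*v^12)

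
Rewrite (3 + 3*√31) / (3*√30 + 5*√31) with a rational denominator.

Multiply numerator and denominator by -3*√30 + 5*√31.
Denominator becomes 505; numerator becomes -9*√930 - 9*√30 + 15*√31 + 465.

(-9*√930 - 9*√30 + 15*√31 + 465)/505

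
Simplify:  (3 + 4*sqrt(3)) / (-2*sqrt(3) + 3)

-11 - 6*sqrt(3)

Multiply numerator and denominator by 3 + 2*sqrt(3).
Denominator becomes -3; numerator becomes 18*sqrt(3) + 33.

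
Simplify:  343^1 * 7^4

343^1 = 7^3; 7^4 = 7^4
Combine exponents: 7^7

7^7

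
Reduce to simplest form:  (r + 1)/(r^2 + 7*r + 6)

1/(r + 6)

Factor: r^2 + 7*r + 6 = (r + 1)*(r + 6)
Cancel the common factor (r + 1).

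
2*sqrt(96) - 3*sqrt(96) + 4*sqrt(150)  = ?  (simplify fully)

16*sqrt(6)

2*sqrt(96) = 8*sqrt(6); 3*sqrt(96) = 12*sqrt(6); 4*sqrt(150) = 20*sqrt(6)
Combine: (8 - 12 + 20)·sqrt(6) = 16*sqrt(6)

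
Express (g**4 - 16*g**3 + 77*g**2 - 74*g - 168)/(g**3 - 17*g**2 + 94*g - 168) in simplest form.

Factor: g**4 - 16*g**3 + 77*g**2 - 74*g - 168 = (g + 1)*(g - 6)*(g - 4)*(g - 7);  g**3 - 17*g**2 + 94*g - 168 = (g - 6)*(g - 4)*(g - 7)
Cancel the common factors (g - 7), (g - 6), (g - 4).

g + 1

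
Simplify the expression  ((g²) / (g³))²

Inside the bracket: (g^-1)
Raise to the power 2: (g^-2)

g^(-2)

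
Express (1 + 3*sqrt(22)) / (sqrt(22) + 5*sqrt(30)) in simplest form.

(-66 - sqrt(22) + 5*sqrt(30) + 30*sqrt(165))/728

Multiply numerator and denominator by -5*sqrt(30) + sqrt(22).
Denominator becomes -728; numerator becomes -30*sqrt(165) - 5*sqrt(30) + sqrt(22) + 66.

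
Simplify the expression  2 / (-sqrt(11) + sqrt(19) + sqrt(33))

(-82*sqrt(11) - 6*sqrt(33) + 50*sqrt(19) + 44*sqrt(57))/827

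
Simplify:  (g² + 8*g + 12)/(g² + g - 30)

Factor: g² + 8*g + 12 = (g + 6)·(g + 2);  g² + g - 30 = (g - 5)·(g + 6)
Cancel the common factor (g + 6).

(g + 2)/(g - 5)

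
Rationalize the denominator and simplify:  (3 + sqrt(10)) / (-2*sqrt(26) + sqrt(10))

Multiply numerator and denominator by sqrt(10) + 2*sqrt(26).
Denominator becomes -94; numerator becomes 3*sqrt(10) + 10 + 6*sqrt(26) + 4*sqrt(65).

(-4*sqrt(65) - 6*sqrt(26) - 10 - 3*sqrt(10))/94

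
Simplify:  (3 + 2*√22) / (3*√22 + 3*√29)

Multiply numerator and denominator by -3*√29 + 3*√22.
Denominator becomes -63; numerator becomes -6*√638 - 9*√29 + 9*√22 + 132.

(-44 - 3*√22 + 3*√29 + 2*√638)/21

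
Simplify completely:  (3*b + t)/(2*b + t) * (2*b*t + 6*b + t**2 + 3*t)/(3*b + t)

t + 3

Factor: 2*b*t + 6*b + t**2 + 3*t = (t + 3)*(2*b + t)
Cancel the common factors (3*b + t), (2*b + t).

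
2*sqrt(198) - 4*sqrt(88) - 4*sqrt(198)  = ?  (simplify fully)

-14*sqrt(22)

2*sqrt(198) = 6*sqrt(22); 4*sqrt(88) = 8*sqrt(22); 4*sqrt(198) = 12*sqrt(22)
Combine: (6 - 8 - 12)·sqrt(22) = -14*sqrt(22)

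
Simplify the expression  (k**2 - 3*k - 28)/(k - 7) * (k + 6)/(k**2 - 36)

(k + 4)/(k - 6)

Factor: k**2 - 3*k - 28 = (k - 7)*(k + 4);  k**2 - 36 = (k + 6)*(k - 6)
Cancel the common factors (k - 7), (k + 6).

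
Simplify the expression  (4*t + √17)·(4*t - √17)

16*t² - 17

(4*t)^2 - (√17)^2 = 16*t² - 17.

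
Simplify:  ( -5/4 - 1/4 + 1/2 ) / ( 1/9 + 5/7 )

Numerator: -5/4 - 1/4 + 1/2 = -1
Denominator: 1/9 + 5/7 = 52/63
Divide: (-1) · (63/52) = -63/52

-63/52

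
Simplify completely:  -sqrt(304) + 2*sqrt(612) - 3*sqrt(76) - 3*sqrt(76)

-16*sqrt(19) + 12*sqrt(17)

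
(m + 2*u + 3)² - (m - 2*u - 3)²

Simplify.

4*m*(2*u + 3)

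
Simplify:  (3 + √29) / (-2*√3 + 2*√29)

Multiply numerator and denominator by 2*√3 + 2*√29.
Denominator becomes 104; numerator becomes 6*√3 + 2*√87 + 6*√29 + 58.

(3*√3 + √87 + 3*√29 + 29)/52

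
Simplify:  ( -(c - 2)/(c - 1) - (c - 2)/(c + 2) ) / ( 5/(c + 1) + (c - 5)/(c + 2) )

(-2*c³ + c² + 5*c + 2)/(c³ + 4*c - 5)

Numerator: -(c - 2)/(c - 1) - (c - 2)/(c + 2) = (-2*c² + 3*c + 2)/(c² + c - 2)
Denominator: 5/(c + 1) + (c - 5)/(c + 2) = (c² + c + 5)/(c² + 3*c + 2)
Divide: ((-2*c² + 3*c + 2)/(c² + c - 2)) · ((c² + 3*c + 2)/(c² + c + 5)) = (-2*c³ + c² + 5*c + 2)/(c³ + 4*c - 5)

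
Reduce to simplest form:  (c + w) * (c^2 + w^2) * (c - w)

(c+w)(c-w) = c^2 - w^2; continue pairing.

c^4 - w^4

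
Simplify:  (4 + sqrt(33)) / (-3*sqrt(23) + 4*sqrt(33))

Multiply numerator and denominator by 3*sqrt(23) + 4*sqrt(33).
Denominator becomes 321; numerator becomes 12*sqrt(23) + 3*sqrt(759) + 16*sqrt(33) + 132.

(12*sqrt(23) + 3*sqrt(759) + 16*sqrt(33) + 132)/321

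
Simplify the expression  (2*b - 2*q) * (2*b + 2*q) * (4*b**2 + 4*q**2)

((2*b)+(2*q))((2*b)-(2*q)) = 4*b**2 - 4*q**2; continue pairing.

16*b**4 - 16*q**4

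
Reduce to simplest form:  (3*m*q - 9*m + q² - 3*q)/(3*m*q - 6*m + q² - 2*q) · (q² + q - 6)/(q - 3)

q + 3

Factor: 3*m*q - 9*m + q² - 3*q = (q - 3)·(3*m + q);  3*m*q - 6*m + q² - 2*q = (3*m + q)·(q - 2);  q² + q - 6 = (q + 3)·(q - 2)
Cancel the common factors (q - 3), (3*m + q), (q - 2).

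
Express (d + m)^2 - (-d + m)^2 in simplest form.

Write as f(m,d) - f(m,-d) and expand.

4*d*m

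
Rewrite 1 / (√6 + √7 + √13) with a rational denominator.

Group as (√6 + √7) + √13; multiply by (√6 + √7) - √13, then rationalise the remaining surd.

(-√546 + 6*√7 + 7*√6)/84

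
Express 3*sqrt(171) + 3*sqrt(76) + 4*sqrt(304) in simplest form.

3*sqrt(171) = 9*sqrt(19); 3*sqrt(76) = 6*sqrt(19); 4*sqrt(304) = 16*sqrt(19)
Combine: (9 + 6 + 16)·sqrt(19) = 31*sqrt(19)

31*sqrt(19)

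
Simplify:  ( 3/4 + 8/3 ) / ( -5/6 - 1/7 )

-7/2

Numerator: 3/4 + 8/3 = 41/12
Denominator: -5/6 - 1/7 = -41/42
Divide: (41/12) · (-42/41) = -7/2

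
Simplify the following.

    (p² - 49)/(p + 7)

Factor: p² - 49 = (p - 7)·(p + 7)
Cancel the common factor (p + 7).

p - 7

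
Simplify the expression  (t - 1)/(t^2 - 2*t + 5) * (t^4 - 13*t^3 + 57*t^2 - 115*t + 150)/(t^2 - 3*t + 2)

(t^2 - 11*t + 30)/(t - 2)

Factor: t^4 - 13*t^3 + 57*t^2 - 115*t + 150 = (t - 5)*(t^2 - 2*t + 5)*(t - 6);  t^2 - 3*t + 2 = (t - 2)*(t - 1)
Cancel the common factors (t^2 - 2*t + 5), (t - 1).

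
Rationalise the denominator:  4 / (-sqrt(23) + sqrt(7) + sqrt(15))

(4*sqrt(23) + 60*sqrt(15) + 124*sqrt(7) + 8*sqrt(2415))/419

Group as (sqrt(7) + sqrt(15)) - sqrt(23); multiply by (sqrt(7) + sqrt(15)) + sqrt(23), then rationalise the remaining surd.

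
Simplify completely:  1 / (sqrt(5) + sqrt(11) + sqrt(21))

(-2*sqrt(1155) - 5*sqrt(21) + 15*sqrt(11) + 27*sqrt(5))/195

Group as (sqrt(11) + sqrt(21)) + sqrt(5); multiply by (sqrt(11) + sqrt(21)) - sqrt(5), then rationalise the remaining surd.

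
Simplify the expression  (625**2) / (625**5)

625**2 = 5**8; 625**5 = 5**20
Combine exponents: 5**(-12)

5**(-12)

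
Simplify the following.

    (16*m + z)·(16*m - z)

256*m² - z²

Product of conjugates: (P+Q)(P-Q) = P^2 - Q^2.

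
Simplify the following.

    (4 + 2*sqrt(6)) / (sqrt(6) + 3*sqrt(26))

(-3 - sqrt(6) + 3*sqrt(26) + 3*sqrt(39))/57

Multiply numerator and denominator by -3*sqrt(26) + sqrt(6).
Denominator becomes -228; numerator becomes -12*sqrt(39) - 12*sqrt(26) + 4*sqrt(6) + 12.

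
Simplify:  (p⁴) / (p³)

p

Quotient: p¹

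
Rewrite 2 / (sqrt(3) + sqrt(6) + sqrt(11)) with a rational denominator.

(-3*sqrt(22) - sqrt(11) + 4*sqrt(6) + 7*sqrt(3))/17

Group as (sqrt(6) + sqrt(11)) + sqrt(3); multiply by (sqrt(6) + sqrt(11)) - sqrt(3), then rationalise the remaining surd.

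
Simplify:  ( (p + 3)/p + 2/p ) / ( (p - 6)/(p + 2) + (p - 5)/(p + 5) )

(p³ + 12*p² + 45*p + 50)/(2*p³ - 4*p² - 40*p)

Numerator: (p + 3)/p + 2/p = (p + 5)/p
Denominator: (p - 6)/(p + 2) + (p - 5)/(p + 5) = (2*p² - 4*p - 40)/(p² + 7*p + 10)
Divide: ((p + 5)/p) · ((p² + 7*p + 10)/(2*p² - 4*p - 40)) = (p³ + 12*p² + 45*p + 50)/(2*p³ - 4*p² - 40*p)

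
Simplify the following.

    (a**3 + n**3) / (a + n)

a**2 - a*n + n**2

Factor as (a+b)(a**2-ab+b**2) with a=n, b=a.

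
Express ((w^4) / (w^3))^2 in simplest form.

Inside the bracket: w^1
Raise to the power 2: w^2

w^2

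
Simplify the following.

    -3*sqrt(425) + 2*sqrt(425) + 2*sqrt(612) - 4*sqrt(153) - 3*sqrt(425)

-20*sqrt(17)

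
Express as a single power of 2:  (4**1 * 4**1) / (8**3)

4**1 = 2**2; 4**1 = 2**2; 8**3 = 2**9
Combine exponents: 2**(-5)

2**(-5)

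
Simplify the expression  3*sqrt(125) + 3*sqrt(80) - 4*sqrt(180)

3*sqrt(5)

3*sqrt(125) = 15*sqrt(5); 3*sqrt(80) = 12*sqrt(5); 4*sqrt(180) = 24*sqrt(5)
Combine: (15 + 12 - 24)·sqrt(5) = 3*sqrt(5)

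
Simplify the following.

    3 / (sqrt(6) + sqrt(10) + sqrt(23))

(-12*sqrt(345) - 21*sqrt(23) + 57*sqrt(10) + 81*sqrt(6))/191

Group as (sqrt(6) + sqrt(23)) + sqrt(10); multiply by (sqrt(6) + sqrt(23)) - sqrt(10), then rationalise the remaining surd.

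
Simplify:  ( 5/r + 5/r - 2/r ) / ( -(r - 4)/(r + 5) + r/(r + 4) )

Numerator: 5/r + 5/r - 2/r = 8/r
Denominator: -(r - 4)/(r + 5) + r/(r + 4) = (5*r + 16)/(r**2 + 9*r + 20)
Divide: (8/r) · ((r**2 + 9*r + 20)/(5*r + 16)) = (8*r**2 + 72*r + 160)/(5*r**2 + 16*r)

(8*r**2 + 72*r + 160)/(5*r**2 + 16*r)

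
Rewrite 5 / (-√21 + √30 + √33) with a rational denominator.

(-35*√21 + 15*√33 + 20*√30 + 5*√2310)/366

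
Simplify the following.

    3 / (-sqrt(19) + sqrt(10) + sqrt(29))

(-30*sqrt(19) + 57*sqrt(10) + 3*sqrt(5510))/380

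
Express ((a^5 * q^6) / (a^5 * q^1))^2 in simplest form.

Inside the bracket: q^5
Raise to the power 2: q^10

q^10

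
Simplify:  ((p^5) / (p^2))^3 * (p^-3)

p^6

Inside the bracket: p^3
Raise to the power 3: p^9
Multiply by (p^-3): add exponents.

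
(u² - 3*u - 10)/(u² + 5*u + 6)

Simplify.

Factor: u² - 3*u - 10 = (u - 5)·(u + 2);  u² + 5*u + 6 = (u + 2)·(u + 3)
Cancel the common factor (u + 2).

(u - 5)/(u + 3)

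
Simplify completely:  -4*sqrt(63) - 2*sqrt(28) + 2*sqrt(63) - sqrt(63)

-13*sqrt(7)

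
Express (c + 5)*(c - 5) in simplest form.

c^2 - 25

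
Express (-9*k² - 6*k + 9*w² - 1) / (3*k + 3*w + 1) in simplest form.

-9*k² - 6*k + 9*w² - 1 factors as (-3*k + 3*w - 1)*(3*k + 3*w + 1).

-3*k + 3*w - 1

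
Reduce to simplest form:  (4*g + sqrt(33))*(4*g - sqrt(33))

16*g**2 - 33

Difference of squares with P = 4*g, Q = sqrt(33).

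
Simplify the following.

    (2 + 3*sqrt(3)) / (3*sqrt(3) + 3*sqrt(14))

Multiply numerator and denominator by -3*sqrt(14) + 3*sqrt(3).
Denominator becomes -99; numerator becomes -9*sqrt(42) - 6*sqrt(14) + 6*sqrt(3) + 27.

(-9 - 2*sqrt(3) + 2*sqrt(14) + 3*sqrt(42))/33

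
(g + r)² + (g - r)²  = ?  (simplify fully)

2*g² + 2*r²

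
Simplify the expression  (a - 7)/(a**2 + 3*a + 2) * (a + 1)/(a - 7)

1/(a + 2)

Factor: a**2 + 3*a + 2 = (a + 2)*(a + 1)
Cancel the common factors (a + 1), (a - 7).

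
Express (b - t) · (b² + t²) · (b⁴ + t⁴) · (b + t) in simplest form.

Pair the conjugate factors: (b+t)(b-t) = b² - t², then repeat with the next factor.

b⁸ - t⁸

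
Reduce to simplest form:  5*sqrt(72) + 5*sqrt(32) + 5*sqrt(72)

5*sqrt(72) = 30*sqrt(2); 5*sqrt(32) = 20*sqrt(2); 5*sqrt(72) = 30*sqrt(2)
Combine: (30 + 20 + 30)·sqrt(2) = 80*sqrt(2)

80*sqrt(2)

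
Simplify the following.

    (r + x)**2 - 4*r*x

Expand the square and combine the 4*r*x term.

(r - x)**2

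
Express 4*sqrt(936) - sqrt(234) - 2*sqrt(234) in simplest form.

4*sqrt(936) = 24*sqrt(26); sqrt(234) = 3*sqrt(26); 2*sqrt(234) = 6*sqrt(26)
Combine: (24 - 3 - 6)·sqrt(26) = 15*sqrt(26)

15*sqrt(26)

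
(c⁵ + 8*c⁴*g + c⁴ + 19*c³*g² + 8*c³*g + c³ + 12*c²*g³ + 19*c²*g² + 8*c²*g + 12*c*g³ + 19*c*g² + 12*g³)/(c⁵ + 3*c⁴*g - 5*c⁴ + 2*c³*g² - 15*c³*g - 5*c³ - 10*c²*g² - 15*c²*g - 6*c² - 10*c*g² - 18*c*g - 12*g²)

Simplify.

(c² + 7*c*g + 12*g²)/(c² + 2*c*g - 6*c - 12*g)

Factor: c⁵ + 8*c⁴*g + c⁴ + 19*c³*g² + 8*c³*g + c³ + 12*c²*g³ + 19*c²*g² + 8*c²*g + 12*c*g³ + 19*c*g² + 12*g³ = (c + g)·(c + 3*g)·(c + 4*g)·(c² + c + 1);  c⁵ + 3*c⁴*g - 5*c⁴ + 2*c³*g² - 15*c³*g - 5*c³ - 10*c²*g² - 15*c²*g - 6*c² - 10*c*g² - 18*c*g - 12*g² = (c - 6)·(c + 2*g)·(c² + c + 1)·(c + g)
Cancel the common factors (c² + c + 1), (c + g).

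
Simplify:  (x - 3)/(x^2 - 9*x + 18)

Factor: x^2 - 9*x + 18 = (x - 6)*(x - 3)
Cancel the common factor (x - 3).

1/(x - 6)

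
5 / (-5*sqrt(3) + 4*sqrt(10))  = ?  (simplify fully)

(5*sqrt(3) + 4*sqrt(10))/17

Multiply numerator and denominator by 5*sqrt(3) + 4*sqrt(10).
Denominator becomes 85; numerator becomes 25*sqrt(3) + 20*sqrt(10).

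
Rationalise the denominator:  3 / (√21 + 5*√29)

(-3*√21 + 15*√29)/704

Multiply numerator and denominator by -5*√29 + √21.
Denominator becomes -704; numerator becomes -15*√29 + 3*√21.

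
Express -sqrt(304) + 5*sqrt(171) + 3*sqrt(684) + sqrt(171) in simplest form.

sqrt(304) = 4*sqrt(19); 5*sqrt(171) = 15*sqrt(19); 3*sqrt(684) = 18*sqrt(19); sqrt(171) = 3*sqrt(19)
Combine: (-4 + 15 + 18 + 3)·sqrt(19) = 32*sqrt(19)

32*sqrt(19)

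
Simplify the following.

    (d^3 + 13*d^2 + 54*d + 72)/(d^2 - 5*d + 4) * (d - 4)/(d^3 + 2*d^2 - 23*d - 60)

(d + 6)/(d^2 - 6*d + 5)

Factor: d^3 + 13*d^2 + 54*d + 72 = (d + 6)*(d + 4)*(d + 3);  d^2 - 5*d + 4 = (d - 4)*(d - 1);  d^3 + 2*d^2 - 23*d - 60 = (d + 4)*(d + 3)*(d - 5)
Cancel the common factors (d + 4), (d + 3), (d - 4).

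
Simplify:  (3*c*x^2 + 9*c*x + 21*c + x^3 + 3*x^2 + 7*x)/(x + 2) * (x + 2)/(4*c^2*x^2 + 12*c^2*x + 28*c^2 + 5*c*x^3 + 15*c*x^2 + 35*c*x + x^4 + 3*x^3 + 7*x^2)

Factor: 3*c*x^2 + 9*c*x + 21*c + x^3 + 3*x^2 + 7*x = (3*c + x)*(x^2 + 3*x + 7);  4*c^2*x^2 + 12*c^2*x + 28*c^2 + 5*c*x^3 + 15*c*x^2 + 35*c*x + x^4 + 3*x^3 + 7*x^2 = (x^2 + 3*x + 7)*(4*c + x)*(c + x)
Cancel the common factors (x^2 + 3*x + 7), (x + 2).

(3*c + x)/(4*c^2 + 5*c*x + x^2)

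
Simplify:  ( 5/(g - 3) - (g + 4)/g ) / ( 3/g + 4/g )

(-g² + 4*g + 12)/(7*g - 21)

Numerator: 5/(g - 3) - (g + 4)/g = (-g² + 4*g + 12)/(g² - 3*g)
Denominator: 3/g + 4/g = 7/g
Divide: ((-g² + 4*g + 12)/(g² - 3*g)) · (g/7) = (-g² + 4*g + 12)/(7*g - 21)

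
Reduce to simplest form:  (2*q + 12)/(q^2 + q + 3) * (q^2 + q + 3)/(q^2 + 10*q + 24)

2/(q + 4)

Factor: 2*q + 12 = 2*(q + 6);  q^2 + 10*q + 24 = (q + 4)*(q + 6)
Cancel the common factors (q^2 + q + 3), (q + 6).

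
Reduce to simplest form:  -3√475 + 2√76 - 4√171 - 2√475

-33*√19

3√475 = 15*√19; 2√76 = 4*√19; 4√171 = 12*√19; 2√475 = 10*√19
Combine: (-15 + 4 - 12 - 10)·√19 = -33*√19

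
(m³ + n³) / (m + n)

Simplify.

m² - m*n + n²

n^3 + m^3 = (m + n)(m² - m*n + n²).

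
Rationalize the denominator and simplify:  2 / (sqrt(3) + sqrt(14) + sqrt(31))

Group as (sqrt(3) + sqrt(31)) + sqrt(14); multiply by (sqrt(3) + sqrt(31)) - sqrt(14), then rationalise the remaining surd.

(-10*sqrt(14) - 21*sqrt(3) + sqrt(1302) + 7*sqrt(31))/7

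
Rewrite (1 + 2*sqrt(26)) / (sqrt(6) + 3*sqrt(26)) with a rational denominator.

(-4*sqrt(39) - sqrt(6) + 3*sqrt(26) + 156)/228

Multiply numerator and denominator by -sqrt(6) + 3*sqrt(26).
Denominator becomes 228; numerator becomes -4*sqrt(39) - sqrt(6) + 3*sqrt(26) + 156.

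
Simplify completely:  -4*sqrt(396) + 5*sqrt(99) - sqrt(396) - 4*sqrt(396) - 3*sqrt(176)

-51*sqrt(11)

4*sqrt(396) = 24*sqrt(11); 5*sqrt(99) = 15*sqrt(11); sqrt(396) = 6*sqrt(11); 4*sqrt(396) = 24*sqrt(11); 3*sqrt(176) = 12*sqrt(11)
Combine: (-24 + 15 - 6 - 24 - 12)·sqrt(11) = -51*sqrt(11)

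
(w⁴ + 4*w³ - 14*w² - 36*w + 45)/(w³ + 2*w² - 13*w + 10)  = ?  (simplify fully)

(w² - 9)/(w - 2)

Factor: w⁴ + 4*w³ - 14*w² - 36*w + 45 = (w - 3)·(w + 3)·(w + 5)·(w - 1);  w³ + 2*w² - 13*w + 10 = (w - 2)·(w - 1)·(w + 5)
Cancel the common factors (w + 5), (w - 1).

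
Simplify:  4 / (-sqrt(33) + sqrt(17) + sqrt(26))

(-10*sqrt(33) + 24*sqrt(26) + 42*sqrt(17) + 2*sqrt(14586))/417

Group as (sqrt(17) + sqrt(26)) - sqrt(33); multiply by (sqrt(17) + sqrt(26)) + sqrt(33), then rationalise the remaining surd.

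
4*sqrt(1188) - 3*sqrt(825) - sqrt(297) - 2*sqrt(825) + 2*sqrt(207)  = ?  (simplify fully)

4*sqrt(1188) = 24*sqrt(33); 3*sqrt(825) = 15*sqrt(33); sqrt(297) = 3*sqrt(33); 2*sqrt(825) = 10*sqrt(33); 2*sqrt(207) = 6*sqrt(23)

-4*sqrt(33) + 6*sqrt(23)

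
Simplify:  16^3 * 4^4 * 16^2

16^3 = 2^12; 4^4 = 2^8; 16^2 = 2^8
Combine exponents: 2^28

2^28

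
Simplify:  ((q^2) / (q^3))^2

q^(-2)

Inside the bracket: (q^-1)
Raise to the power 2: (q^-2)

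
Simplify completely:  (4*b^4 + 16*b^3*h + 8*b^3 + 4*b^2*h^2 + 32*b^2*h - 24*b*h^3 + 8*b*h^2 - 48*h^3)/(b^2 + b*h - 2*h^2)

4*b^2 + 12*b*h + 8*b + 24*h

Factor: 4*b^4 + 16*b^3*h + 8*b^3 + 4*b^2*h^2 + 32*b^2*h - 24*b*h^3 + 8*b*h^2 - 48*h^3 = 4*(b + 2*h)*(b - h)*(b + 3*h)*(b + 2);  b^2 + b*h - 2*h^2 = (b - h)*(b + 2*h)
Cancel the common factors (b - h), (b + 2*h).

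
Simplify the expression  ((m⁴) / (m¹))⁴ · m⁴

Inside the bracket: m³
Raise to the power 4: m^12
Multiply by m⁴: add exponents.

m^16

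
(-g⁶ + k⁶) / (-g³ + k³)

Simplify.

g³ + k³

Difference of sixth powers: factor out (-g³ + k³).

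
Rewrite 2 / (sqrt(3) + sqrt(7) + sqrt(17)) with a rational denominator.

Group as (sqrt(3) + sqrt(7)) + sqrt(17); multiply by (sqrt(3) + sqrt(7)) - sqrt(17), then rationalise the remaining surd.

(-4*sqrt(357) - 14*sqrt(17) + 26*sqrt(7) + 42*sqrt(3))/35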